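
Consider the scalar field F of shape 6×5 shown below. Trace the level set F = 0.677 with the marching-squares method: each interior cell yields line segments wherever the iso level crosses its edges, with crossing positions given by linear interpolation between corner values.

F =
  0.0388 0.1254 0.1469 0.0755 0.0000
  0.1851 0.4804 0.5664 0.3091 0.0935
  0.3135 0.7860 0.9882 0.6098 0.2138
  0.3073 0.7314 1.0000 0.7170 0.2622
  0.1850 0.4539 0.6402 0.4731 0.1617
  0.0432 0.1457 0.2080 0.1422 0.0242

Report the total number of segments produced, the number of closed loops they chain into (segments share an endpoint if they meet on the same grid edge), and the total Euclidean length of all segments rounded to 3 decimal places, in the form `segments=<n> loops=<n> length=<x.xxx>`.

cell (1,0): code 0100 → (1.643,1.000)–(2.000,0.769)
cell (1,1): code 1100 → (1.262,2.000)–(1.643,1.000)
cell (1,2): code 1000 → (2.000,2.822)–(1.262,2.000)
cell (2,0): code 0110 → (2.000,0.769)–(3.000,0.872)
cell (2,2): code 1101 → (2.627,3.000)–(2.000,2.822)
cell (2,3): code 1000 → (3.000,3.088)–(2.627,3.000)
cell (3,0): code 0010 → (3.000,0.872)–(3.196,1.000)
cell (3,1): code 0011 → (3.196,1.000)–(3.898,2.000)
cell (3,2): code 0011 → (3.898,2.000)–(3.164,3.000)
cell (3,3): code 0001 → (3.164,3.000)–(3.000,3.088)
total: 10 segments, chained into 1 closed loop(s), length Σ = 7.522206

segments=10 loops=1 length=7.522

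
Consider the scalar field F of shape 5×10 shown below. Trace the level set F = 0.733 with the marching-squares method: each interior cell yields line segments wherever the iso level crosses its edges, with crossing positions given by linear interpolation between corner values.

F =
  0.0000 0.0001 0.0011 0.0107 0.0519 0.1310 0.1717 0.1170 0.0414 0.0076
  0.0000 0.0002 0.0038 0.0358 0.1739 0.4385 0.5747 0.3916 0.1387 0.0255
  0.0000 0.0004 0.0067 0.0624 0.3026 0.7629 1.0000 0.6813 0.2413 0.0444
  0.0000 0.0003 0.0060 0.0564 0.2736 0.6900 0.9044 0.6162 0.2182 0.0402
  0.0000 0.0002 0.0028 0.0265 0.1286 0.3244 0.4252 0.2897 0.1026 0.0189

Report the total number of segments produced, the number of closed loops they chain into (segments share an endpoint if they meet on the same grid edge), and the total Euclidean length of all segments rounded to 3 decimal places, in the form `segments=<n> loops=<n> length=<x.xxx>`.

cell (1,4): code 0100 → (1.908,5.000)–(2.000,4.935)
cell (1,5): code 1100 → (1.372,6.000)–(1.908,5.000)
cell (1,6): code 1000 → (2.000,6.838)–(1.372,6.000)
cell (2,4): code 0010 → (2.000,4.935)–(2.410,5.000)
cell (2,5): code 0111 → (2.410,5.000)–(3.000,5.201)
cell (2,6): code 1001 → (3.000,6.595)–(2.000,6.838)
cell (3,5): code 0010 → (3.000,5.201)–(3.358,6.000)
cell (3,6): code 0001 → (3.358,6.000)–(3.000,6.595)
total: 8 segments, chained into 1 closed loop(s), length Σ = 5.931267

segments=8 loops=1 length=5.931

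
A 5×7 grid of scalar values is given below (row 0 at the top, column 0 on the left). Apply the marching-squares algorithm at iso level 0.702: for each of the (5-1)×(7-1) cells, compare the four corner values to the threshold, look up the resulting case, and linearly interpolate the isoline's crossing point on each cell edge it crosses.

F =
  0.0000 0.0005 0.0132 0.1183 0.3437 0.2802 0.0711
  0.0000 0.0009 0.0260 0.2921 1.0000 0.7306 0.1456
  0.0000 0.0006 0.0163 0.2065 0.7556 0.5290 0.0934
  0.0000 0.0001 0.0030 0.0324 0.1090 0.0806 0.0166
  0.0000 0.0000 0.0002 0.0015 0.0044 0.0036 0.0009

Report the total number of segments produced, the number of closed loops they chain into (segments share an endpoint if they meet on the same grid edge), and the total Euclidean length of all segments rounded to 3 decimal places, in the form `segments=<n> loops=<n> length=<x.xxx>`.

segments=8 loops=1 length=4.501

cell (0,3): code 0100 → (0.546,4.000)–(1.000,3.579)
cell (0,4): code 1100 → (0.937,5.000)–(0.546,4.000)
cell (0,5): code 1000 → (1.000,5.049)–(0.937,5.000)
cell (1,3): code 0110 → (1.000,3.579)–(2.000,3.902)
cell (1,4): code 1011 → (2.000,4.237)–(1.142,5.000)
cell (1,5): code 0001 → (1.142,5.000)–(1.000,5.049)
cell (2,3): code 0010 → (2.000,3.902)–(2.083,4.000)
cell (2,4): code 0001 → (2.083,4.000)–(2.000,4.237)
total: 8 segments, chained into 1 closed loop(s), length Σ = 4.501212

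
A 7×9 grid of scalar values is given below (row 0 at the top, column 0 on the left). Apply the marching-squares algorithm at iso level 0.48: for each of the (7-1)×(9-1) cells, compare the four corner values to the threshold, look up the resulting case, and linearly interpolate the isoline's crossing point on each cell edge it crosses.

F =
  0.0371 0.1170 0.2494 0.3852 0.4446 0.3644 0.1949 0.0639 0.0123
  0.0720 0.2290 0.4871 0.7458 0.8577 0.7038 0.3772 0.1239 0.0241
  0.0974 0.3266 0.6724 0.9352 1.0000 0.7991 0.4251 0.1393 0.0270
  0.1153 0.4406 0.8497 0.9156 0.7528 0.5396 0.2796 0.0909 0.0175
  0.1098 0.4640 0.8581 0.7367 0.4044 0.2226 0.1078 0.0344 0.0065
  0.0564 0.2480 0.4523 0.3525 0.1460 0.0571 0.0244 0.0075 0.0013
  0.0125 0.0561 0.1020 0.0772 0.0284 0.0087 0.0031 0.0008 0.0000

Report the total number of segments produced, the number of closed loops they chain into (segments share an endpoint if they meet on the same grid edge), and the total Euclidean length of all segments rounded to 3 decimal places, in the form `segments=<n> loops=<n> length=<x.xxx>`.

cell (0,1): code 0100 → (0.970,2.000)–(1.000,1.972)
cell (0,2): code 1100 → (0.263,3.000)–(0.970,2.000)
cell (0,3): code 1100 → (0.086,4.000)–(0.263,3.000)
cell (0,4): code 1100 → (0.341,5.000)–(0.086,4.000)
cell (0,5): code 1000 → (1.000,5.685)–(0.341,5.000)
cell (1,1): code 0110 → (1.000,1.972)–(2.000,1.444)
cell (1,5): code 1001 → (2.000,5.853)–(1.000,5.685)
cell (2,1): code 0110 → (2.000,1.444)–(3.000,1.096)
cell (2,5): code 1001 → (3.000,5.229)–(2.000,5.853)
cell (3,1): code 0110 → (3.000,1.096)–(4.000,1.041)
cell (3,3): code 1011 → (4.000,3.772)–(3.783,4.000)
cell (3,4): code 0011 → (3.783,4.000)–(3.188,5.000)
cell (3,5): code 0001 → (3.188,5.000)–(3.000,5.229)
cell (4,1): code 0010 → (4.000,1.041)–(4.932,2.000)
cell (4,2): code 0011 → (4.932,2.000)–(4.668,3.000)
cell (4,3): code 0001 → (4.668,3.000)–(4.000,3.772)
total: 16 segments, chained into 1 closed loop(s), length Σ = 14.815448

segments=16 loops=1 length=14.815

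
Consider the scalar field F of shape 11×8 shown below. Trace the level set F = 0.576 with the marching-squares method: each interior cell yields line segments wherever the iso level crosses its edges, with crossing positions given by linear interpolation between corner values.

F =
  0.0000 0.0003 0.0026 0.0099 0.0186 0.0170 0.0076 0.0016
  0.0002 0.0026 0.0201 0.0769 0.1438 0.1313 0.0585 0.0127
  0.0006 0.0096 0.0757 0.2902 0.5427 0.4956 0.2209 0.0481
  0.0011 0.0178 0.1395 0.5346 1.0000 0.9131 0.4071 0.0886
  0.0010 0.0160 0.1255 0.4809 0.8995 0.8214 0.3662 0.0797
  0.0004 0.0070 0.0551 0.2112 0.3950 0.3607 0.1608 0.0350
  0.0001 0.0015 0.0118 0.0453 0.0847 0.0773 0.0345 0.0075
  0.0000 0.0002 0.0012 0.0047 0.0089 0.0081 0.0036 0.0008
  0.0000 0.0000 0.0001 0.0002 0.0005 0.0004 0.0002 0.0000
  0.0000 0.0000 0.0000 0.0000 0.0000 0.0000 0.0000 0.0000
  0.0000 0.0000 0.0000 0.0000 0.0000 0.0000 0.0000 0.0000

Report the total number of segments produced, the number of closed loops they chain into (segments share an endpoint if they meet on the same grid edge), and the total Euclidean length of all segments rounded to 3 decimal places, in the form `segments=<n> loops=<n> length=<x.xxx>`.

cell (2,3): code 0100 → (2.073,4.000)–(3.000,3.089)
cell (2,4): code 1100 → (2.193,5.000)–(2.073,4.000)
cell (2,5): code 1000 → (3.000,5.666)–(2.193,5.000)
cell (3,3): code 0110 → (3.000,3.089)–(4.000,3.227)
cell (3,5): code 1001 → (4.000,5.539)–(3.000,5.666)
cell (4,3): code 0010 → (4.000,3.227)–(4.641,4.000)
cell (4,4): code 0011 → (4.641,4.000)–(4.533,5.000)
cell (4,5): code 0001 → (4.533,5.000)–(4.000,5.539)
total: 8 segments, chained into 1 closed loop(s), length Σ = 8.139304

segments=8 loops=1 length=8.139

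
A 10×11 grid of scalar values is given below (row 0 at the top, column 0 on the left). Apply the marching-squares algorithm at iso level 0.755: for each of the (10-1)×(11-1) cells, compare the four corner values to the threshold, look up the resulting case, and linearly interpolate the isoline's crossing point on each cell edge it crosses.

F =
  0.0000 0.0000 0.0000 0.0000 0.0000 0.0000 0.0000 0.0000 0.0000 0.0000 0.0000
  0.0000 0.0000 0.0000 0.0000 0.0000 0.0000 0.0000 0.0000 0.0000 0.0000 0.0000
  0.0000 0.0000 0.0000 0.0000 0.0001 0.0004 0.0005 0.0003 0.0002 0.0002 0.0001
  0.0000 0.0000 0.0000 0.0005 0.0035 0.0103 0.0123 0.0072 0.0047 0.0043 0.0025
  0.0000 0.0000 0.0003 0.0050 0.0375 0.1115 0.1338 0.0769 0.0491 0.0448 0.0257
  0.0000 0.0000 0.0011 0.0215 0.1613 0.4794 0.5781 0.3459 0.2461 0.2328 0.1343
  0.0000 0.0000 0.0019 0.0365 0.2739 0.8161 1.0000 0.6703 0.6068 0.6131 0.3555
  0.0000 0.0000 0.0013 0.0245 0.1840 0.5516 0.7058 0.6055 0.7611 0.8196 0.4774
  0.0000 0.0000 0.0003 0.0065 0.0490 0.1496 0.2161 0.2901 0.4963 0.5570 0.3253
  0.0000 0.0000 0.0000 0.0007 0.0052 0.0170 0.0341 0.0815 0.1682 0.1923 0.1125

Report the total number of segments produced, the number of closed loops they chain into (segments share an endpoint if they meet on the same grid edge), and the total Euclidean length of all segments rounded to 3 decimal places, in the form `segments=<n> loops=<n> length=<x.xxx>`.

segments=12 loops=2 length=7.612

cell (5,4): code 0100 → (5.819,5.000)–(6.000,4.887)
cell (5,5): code 1100 → (5.419,6.000)–(5.819,5.000)
cell (5,6): code 1000 → (6.000,6.743)–(5.419,6.000)
cell (6,4): code 0010 → (6.000,4.887)–(6.231,5.000)
cell (6,5): code 0011 → (6.231,5.000)–(6.833,6.000)
cell (6,6): code 0001 → (6.833,6.000)–(6.000,6.743)
cell (6,7): code 0100 → (6.960,8.000)–(7.000,7.961)
cell (6,8): code 1100 → (6.687,9.000)–(6.960,8.000)
cell (6,9): code 1000 → (7.000,9.189)–(6.687,9.000)
cell (7,7): code 0010 → (7.000,7.961)–(7.023,8.000)
cell (7,8): code 0011 → (7.023,8.000)–(7.246,9.000)
cell (7,9): code 0001 → (7.246,9.000)–(7.000,9.189)
total: 12 segments, chained into 2 closed loop(s), length Σ = 7.611521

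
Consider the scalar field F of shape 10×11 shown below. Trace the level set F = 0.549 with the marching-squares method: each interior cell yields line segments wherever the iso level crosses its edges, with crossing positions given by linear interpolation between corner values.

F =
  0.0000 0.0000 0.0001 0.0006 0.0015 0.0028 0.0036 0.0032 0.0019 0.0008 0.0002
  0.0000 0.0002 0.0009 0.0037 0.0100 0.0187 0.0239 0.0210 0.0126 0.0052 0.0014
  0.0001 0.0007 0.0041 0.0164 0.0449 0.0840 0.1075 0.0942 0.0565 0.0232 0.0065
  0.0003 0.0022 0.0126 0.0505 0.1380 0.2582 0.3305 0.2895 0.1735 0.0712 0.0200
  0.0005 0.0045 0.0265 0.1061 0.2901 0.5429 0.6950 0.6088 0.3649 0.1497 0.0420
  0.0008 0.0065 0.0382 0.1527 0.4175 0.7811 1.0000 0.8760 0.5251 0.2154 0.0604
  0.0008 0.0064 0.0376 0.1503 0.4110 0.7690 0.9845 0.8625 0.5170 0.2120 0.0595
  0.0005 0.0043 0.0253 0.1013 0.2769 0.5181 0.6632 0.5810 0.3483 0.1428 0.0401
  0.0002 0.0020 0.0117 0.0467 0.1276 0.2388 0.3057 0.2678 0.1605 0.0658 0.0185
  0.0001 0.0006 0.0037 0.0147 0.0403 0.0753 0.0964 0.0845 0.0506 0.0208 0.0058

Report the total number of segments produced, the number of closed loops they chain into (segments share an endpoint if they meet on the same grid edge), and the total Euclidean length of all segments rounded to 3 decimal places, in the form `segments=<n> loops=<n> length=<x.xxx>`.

segments=14 loops=1 length=11.420

cell (3,5): code 0100 → (3.599,6.000)–(4.000,5.040)
cell (3,6): code 1100 → (3.813,7.000)–(3.599,6.000)
cell (3,7): code 1000 → (4.000,7.245)–(3.813,7.000)
cell (4,4): code 0100 → (4.026,5.000)–(5.000,4.362)
cell (4,5): code 1110 → (4.000,5.040)–(4.026,5.000)
cell (4,7): code 1001 → (5.000,7.932)–(4.000,7.245)
cell (5,4): code 0110 → (5.000,4.362)–(6.000,4.385)
cell (5,7): code 1001 → (6.000,7.907)–(5.000,7.932)
cell (6,4): code 0010 → (6.000,4.385)–(6.877,5.000)
cell (6,5): code 0111 → (6.877,5.000)–(7.000,5.213)
cell (6,7): code 1001 → (7.000,7.138)–(6.000,7.907)
cell (7,5): code 0010 → (7.000,5.213)–(7.319,6.000)
cell (7,6): code 0011 → (7.319,6.000)–(7.102,7.000)
cell (7,7): code 0001 → (7.102,7.000)–(7.000,7.138)
total: 14 segments, chained into 1 closed loop(s), length Σ = 11.420063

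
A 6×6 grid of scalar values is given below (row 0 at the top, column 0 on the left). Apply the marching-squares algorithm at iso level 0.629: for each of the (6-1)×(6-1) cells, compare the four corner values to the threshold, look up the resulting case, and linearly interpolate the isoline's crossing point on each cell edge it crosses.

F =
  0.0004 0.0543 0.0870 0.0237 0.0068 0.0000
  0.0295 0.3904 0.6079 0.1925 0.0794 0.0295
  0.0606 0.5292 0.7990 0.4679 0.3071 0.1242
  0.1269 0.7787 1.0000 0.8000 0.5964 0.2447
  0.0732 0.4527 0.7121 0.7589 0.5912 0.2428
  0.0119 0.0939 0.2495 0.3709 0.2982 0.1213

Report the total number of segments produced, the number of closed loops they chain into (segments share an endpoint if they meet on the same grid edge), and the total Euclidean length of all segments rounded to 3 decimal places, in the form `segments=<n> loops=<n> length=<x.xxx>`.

cell (1,1): code 0100 → (1.110,2.000)–(2.000,1.370)
cell (1,2): code 1000 → (2.000,2.513)–(1.110,2.000)
cell (2,0): code 0100 → (2.400,1.000)–(3.000,0.770)
cell (2,1): code 1110 → (2.000,1.370)–(2.400,1.000)
cell (2,2): code 1101 → (2.485,3.000)–(2.000,2.513)
cell (2,3): code 1000 → (3.000,3.840)–(2.485,3.000)
cell (3,0): code 0010 → (3.000,0.770)–(3.459,1.000)
cell (3,1): code 0111 → (3.459,1.000)–(4.000,1.680)
cell (3,3): code 1001 → (4.000,3.775)–(3.000,3.840)
cell (4,1): code 0010 → (4.000,1.680)–(4.180,2.000)
cell (4,2): code 0011 → (4.180,2.000)–(4.335,3.000)
cell (4,3): code 0001 → (4.335,3.000)–(4.000,3.775)
total: 12 segments, chained into 1 closed loop(s), length Σ = 9.583966

segments=12 loops=1 length=9.584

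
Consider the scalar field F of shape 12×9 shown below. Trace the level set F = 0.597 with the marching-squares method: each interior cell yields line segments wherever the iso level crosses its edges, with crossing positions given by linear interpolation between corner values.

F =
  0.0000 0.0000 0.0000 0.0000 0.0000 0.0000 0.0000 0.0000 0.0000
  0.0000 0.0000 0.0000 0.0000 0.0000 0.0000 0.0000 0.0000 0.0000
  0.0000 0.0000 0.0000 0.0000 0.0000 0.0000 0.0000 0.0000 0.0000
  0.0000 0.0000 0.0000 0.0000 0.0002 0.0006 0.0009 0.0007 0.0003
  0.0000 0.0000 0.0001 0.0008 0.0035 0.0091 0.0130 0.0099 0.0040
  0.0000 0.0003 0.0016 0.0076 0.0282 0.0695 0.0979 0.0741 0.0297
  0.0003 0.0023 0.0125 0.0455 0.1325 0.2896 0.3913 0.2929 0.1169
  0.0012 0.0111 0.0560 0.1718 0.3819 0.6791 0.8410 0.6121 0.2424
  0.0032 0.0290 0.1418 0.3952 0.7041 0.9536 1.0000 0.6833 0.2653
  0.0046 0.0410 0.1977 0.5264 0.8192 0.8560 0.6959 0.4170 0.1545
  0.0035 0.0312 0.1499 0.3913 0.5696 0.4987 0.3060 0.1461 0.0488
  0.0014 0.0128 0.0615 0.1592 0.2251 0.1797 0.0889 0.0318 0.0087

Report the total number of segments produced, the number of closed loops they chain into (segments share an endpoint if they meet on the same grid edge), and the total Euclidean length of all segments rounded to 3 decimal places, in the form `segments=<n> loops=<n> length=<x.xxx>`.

cell (6,4): code 0100 → (6.789,5.000)–(7.000,4.724)
cell (6,5): code 1100 → (6.457,6.000)–(6.789,5.000)
cell (6,6): code 1100 → (6.953,7.000)–(6.457,6.000)
cell (6,7): code 1000 → (7.000,7.041)–(6.953,7.000)
cell (7,3): code 0100 → (7.668,4.000)–(8.000,3.653)
cell (7,4): code 1110 → (7.000,4.724)–(7.668,4.000)
cell (7,7): code 1001 → (8.000,7.206)–(7.000,7.041)
cell (8,3): code 0110 → (8.000,3.653)–(9.000,3.241)
cell (8,6): code 1011 → (9.000,6.355)–(8.324,7.000)
cell (8,7): code 0001 → (8.324,7.000)–(8.000,7.206)
cell (9,3): code 0010 → (9.000,3.241)–(9.890,4.000)
cell (9,4): code 0011 → (9.890,4.000)–(9.725,5.000)
cell (9,5): code 0011 → (9.725,5.000)–(9.254,6.000)
cell (9,6): code 0001 → (9.254,6.000)–(9.000,6.355)
total: 14 segments, chained into 1 closed loop(s), length Σ = 11.183330

segments=14 loops=1 length=11.183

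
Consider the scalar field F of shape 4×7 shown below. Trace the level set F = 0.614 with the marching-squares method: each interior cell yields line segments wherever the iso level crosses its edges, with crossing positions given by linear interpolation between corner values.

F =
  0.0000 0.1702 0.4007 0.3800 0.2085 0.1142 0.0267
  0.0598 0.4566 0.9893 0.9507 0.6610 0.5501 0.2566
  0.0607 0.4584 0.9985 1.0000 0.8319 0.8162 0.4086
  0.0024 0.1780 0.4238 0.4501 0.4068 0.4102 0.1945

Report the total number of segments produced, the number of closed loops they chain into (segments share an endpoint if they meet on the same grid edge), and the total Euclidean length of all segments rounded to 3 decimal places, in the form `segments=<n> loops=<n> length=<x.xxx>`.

cell (0,1): code 0100 → (0.362,2.000)–(1.000,1.295)
cell (0,2): code 1100 → (0.410,3.000)–(0.362,2.000)
cell (0,3): code 1100 → (0.896,4.000)–(0.410,3.000)
cell (0,4): code 1000 → (1.000,4.424)–(0.896,4.000)
cell (1,1): code 0110 → (1.000,1.295)–(2.000,1.288)
cell (1,4): code 1101 → (1.240,5.000)–(1.000,4.424)
cell (1,5): code 1000 → (2.000,5.496)–(1.240,5.000)
cell (2,1): code 0010 → (2.000,1.288)–(2.669,2.000)
cell (2,2): code 0011 → (2.669,2.000)–(2.702,3.000)
cell (2,3): code 0011 → (2.702,3.000)–(2.513,4.000)
cell (2,4): code 0011 → (2.513,4.000)–(2.498,5.000)
cell (2,5): code 0001 → (2.498,5.000)–(2.000,5.496)
total: 12 segments, chained into 1 closed loop(s), length Σ = 10.729613

segments=12 loops=1 length=10.730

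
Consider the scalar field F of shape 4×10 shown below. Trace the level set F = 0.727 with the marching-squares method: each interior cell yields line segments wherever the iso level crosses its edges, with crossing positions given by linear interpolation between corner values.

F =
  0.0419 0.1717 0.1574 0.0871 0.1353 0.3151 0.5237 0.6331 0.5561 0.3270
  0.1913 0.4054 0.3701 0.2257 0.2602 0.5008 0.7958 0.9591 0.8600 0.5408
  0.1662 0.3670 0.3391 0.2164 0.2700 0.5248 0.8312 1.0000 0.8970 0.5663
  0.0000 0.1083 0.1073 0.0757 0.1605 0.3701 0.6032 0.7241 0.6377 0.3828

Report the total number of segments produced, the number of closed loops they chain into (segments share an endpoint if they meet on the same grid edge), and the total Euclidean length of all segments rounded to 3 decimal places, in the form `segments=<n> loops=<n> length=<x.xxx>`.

segments=10 loops=1 length=8.686

cell (0,5): code 0100 → (0.747,6.000)–(1.000,5.767)
cell (0,6): code 1100 → (0.288,7.000)–(0.747,6.000)
cell (0,7): code 1100 → (0.562,8.000)–(0.288,7.000)
cell (0,8): code 1000 → (1.000,8.417)–(0.562,8.000)
cell (1,5): code 0110 → (1.000,5.767)–(2.000,5.660)
cell (1,8): code 1001 → (2.000,8.514)–(1.000,8.417)
cell (2,5): code 0010 → (2.000,5.660)–(2.457,6.000)
cell (2,6): code 0011 → (2.457,6.000)–(2.989,7.000)
cell (2,7): code 0011 → (2.989,7.000)–(2.656,8.000)
cell (2,8): code 0001 → (2.656,8.000)–(2.000,8.514)
total: 10 segments, chained into 1 closed loop(s), length Σ = 8.685954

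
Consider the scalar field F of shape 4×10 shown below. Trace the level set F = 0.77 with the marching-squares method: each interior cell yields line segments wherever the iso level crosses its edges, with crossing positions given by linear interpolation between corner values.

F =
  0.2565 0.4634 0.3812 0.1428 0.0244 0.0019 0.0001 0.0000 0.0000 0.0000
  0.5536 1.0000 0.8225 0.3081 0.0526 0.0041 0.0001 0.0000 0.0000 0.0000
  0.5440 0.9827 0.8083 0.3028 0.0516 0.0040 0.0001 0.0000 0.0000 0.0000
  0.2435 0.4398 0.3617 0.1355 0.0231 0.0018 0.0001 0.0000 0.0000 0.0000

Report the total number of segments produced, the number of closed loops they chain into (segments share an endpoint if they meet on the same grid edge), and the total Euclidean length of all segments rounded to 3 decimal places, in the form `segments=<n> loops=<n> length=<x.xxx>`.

segments=8 loops=1 length=5.658

cell (0,0): code 0100 → (0.571,1.000)–(1.000,0.485)
cell (0,1): code 1100 → (0.881,2.000)–(0.571,1.000)
cell (0,2): code 1000 → (1.000,2.102)–(0.881,2.000)
cell (1,0): code 0110 → (1.000,0.485)–(2.000,0.515)
cell (1,2): code 1001 → (2.000,2.076)–(1.000,2.102)
cell (2,0): code 0010 → (2.000,0.515)–(2.392,1.000)
cell (2,1): code 0011 → (2.392,1.000)–(2.086,2.000)
cell (2,2): code 0001 → (2.086,2.000)–(2.000,2.076)
total: 8 segments, chained into 1 closed loop(s), length Σ = 5.658176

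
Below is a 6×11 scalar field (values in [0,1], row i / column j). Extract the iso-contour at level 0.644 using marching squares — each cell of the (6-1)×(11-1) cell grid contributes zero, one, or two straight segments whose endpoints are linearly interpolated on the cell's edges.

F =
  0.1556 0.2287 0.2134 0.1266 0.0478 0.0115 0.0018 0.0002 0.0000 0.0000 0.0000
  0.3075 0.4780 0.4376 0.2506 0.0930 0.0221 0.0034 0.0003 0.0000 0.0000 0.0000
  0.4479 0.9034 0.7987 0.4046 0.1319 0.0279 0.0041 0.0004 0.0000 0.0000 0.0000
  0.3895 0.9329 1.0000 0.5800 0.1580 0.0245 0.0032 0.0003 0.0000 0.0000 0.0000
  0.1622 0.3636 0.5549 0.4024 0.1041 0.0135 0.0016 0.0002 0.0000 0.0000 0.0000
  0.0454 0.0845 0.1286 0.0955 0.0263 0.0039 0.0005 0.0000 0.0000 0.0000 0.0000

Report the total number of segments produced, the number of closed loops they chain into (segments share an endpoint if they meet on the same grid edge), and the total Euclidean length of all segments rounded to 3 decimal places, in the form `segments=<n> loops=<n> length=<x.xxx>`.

cell (1,0): code 0100 → (1.390,1.000)–(2.000,0.431)
cell (1,1): code 1100 → (1.572,2.000)–(1.390,1.000)
cell (1,2): code 1000 → (2.000,2.393)–(1.572,2.000)
cell (2,0): code 0110 → (2.000,0.431)–(3.000,0.468)
cell (2,2): code 1001 → (3.000,2.848)–(2.000,2.393)
cell (3,0): code 0010 → (3.000,0.468)–(3.507,1.000)
cell (3,1): code 0011 → (3.507,1.000)–(3.800,2.000)
cell (3,2): code 0001 → (3.800,2.000)–(3.000,2.848)
total: 8 segments, chained into 1 closed loop(s), length Σ = 7.473347

segments=8 loops=1 length=7.473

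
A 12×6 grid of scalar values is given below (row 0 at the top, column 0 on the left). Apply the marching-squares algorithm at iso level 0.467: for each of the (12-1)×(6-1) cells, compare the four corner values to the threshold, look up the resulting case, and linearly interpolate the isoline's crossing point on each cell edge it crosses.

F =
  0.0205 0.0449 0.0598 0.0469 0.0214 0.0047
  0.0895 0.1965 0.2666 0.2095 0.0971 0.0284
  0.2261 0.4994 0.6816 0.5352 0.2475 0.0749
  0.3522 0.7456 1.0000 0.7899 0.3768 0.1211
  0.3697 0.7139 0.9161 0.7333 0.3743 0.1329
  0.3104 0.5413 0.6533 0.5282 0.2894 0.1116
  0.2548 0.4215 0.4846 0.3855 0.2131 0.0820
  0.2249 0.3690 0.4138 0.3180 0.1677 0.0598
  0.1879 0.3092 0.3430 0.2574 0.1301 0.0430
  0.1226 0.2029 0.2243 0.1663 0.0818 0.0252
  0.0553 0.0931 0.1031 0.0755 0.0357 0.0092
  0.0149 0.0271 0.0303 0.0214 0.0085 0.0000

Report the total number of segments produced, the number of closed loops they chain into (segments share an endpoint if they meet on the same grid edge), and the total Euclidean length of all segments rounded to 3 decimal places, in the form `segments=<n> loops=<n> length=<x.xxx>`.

segments=16 loops=1 length=12.784

cell (1,0): code 0100 → (1.893,1.000)–(2.000,0.881)
cell (1,1): code 1100 → (1.483,2.000)–(1.893,1.000)
cell (1,2): code 1100 → (1.791,3.000)–(1.483,2.000)
cell (1,3): code 1000 → (2.000,3.237)–(1.791,3.000)
cell (2,0): code 0110 → (2.000,0.881)–(3.000,0.292)
cell (2,3): code 1001 → (3.000,3.782)–(2.000,3.237)
cell (3,0): code 0110 → (3.000,0.292)–(4.000,0.283)
cell (3,3): code 1001 → (4.000,3.742)–(3.000,3.782)
cell (4,0): code 0110 → (4.000,0.283)–(5.000,0.678)
cell (4,3): code 1001 → (5.000,3.256)–(4.000,3.742)
cell (5,0): code 0010 → (5.000,0.678)–(5.620,1.000)
cell (5,1): code 0111 → (5.620,1.000)–(6.000,1.721)
cell (5,2): code 1011 → (6.000,2.178)–(5.429,3.000)
cell (5,3): code 0001 → (5.429,3.000)–(5.000,3.256)
cell (6,1): code 0010 → (6.000,1.721)–(6.249,2.000)
cell (6,2): code 0001 → (6.249,2.000)–(6.000,2.178)
total: 16 segments, chained into 1 closed loop(s), length Σ = 12.784195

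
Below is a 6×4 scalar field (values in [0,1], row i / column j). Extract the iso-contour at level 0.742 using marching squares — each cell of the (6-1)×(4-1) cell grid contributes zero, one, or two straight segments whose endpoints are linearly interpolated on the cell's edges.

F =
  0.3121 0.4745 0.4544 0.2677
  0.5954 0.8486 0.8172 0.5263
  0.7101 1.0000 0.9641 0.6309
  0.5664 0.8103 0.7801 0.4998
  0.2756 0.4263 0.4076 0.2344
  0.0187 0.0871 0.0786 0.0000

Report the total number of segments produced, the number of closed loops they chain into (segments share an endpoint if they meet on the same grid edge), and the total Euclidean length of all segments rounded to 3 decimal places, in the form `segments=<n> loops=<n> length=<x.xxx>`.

cell (0,0): code 0100 → (0.715,1.000)–(1.000,0.579)
cell (0,1): code 1100 → (0.793,2.000)–(0.715,1.000)
cell (0,2): code 1000 → (1.000,2.259)–(0.793,2.000)
cell (1,0): code 0110 → (1.000,0.579)–(2.000,0.110)
cell (1,2): code 1001 → (2.000,2.667)–(1.000,2.259)
cell (2,0): code 0110 → (2.000,0.110)–(3.000,0.720)
cell (2,2): code 1001 → (3.000,2.136)–(2.000,2.667)
cell (3,0): code 0010 → (3.000,0.720)–(3.178,1.000)
cell (3,1): code 0011 → (3.178,1.000)–(3.102,2.000)
cell (3,2): code 0001 → (3.102,2.000)–(3.000,2.136)
total: 10 segments, chained into 1 closed loop(s), length Σ = 7.835389

segments=10 loops=1 length=7.835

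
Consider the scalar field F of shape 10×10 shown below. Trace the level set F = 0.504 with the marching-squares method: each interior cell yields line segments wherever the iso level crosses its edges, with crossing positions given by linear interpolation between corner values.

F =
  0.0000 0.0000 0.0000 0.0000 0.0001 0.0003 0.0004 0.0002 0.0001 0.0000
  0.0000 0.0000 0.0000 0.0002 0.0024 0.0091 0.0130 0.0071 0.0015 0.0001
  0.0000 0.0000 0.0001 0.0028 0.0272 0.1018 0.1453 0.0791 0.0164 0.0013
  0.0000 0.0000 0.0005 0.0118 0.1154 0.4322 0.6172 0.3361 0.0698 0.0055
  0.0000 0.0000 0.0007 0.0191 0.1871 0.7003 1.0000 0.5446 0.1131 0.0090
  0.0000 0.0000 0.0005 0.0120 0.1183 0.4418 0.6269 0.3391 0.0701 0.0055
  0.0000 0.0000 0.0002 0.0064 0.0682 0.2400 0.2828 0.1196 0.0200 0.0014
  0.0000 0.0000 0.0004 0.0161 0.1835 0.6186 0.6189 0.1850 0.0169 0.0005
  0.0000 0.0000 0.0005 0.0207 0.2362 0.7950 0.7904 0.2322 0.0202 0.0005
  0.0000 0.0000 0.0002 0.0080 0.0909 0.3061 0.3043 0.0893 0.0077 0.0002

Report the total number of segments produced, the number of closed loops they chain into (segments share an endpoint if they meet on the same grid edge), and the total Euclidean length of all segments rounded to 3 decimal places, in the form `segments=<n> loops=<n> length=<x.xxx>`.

cell (2,5): code 0100 → (2.760,6.000)–(3.000,5.388)
cell (2,6): code 1000 → (3.000,6.403)–(2.760,6.000)
cell (3,4): code 0100 → (3.268,5.000)–(4.000,4.617)
cell (3,5): code 1110 → (3.000,5.388)–(3.268,5.000)
cell (3,6): code 1101 → (3.805,7.000)–(3.000,6.403)
cell (3,7): code 1000 → (4.000,7.094)–(3.805,7.000)
cell (4,4): code 0010 → (4.000,4.617)–(4.759,5.000)
cell (4,5): code 0111 → (4.759,5.000)–(5.000,5.336)
cell (4,6): code 1011 → (5.000,6.427)–(4.198,7.000)
cell (4,7): code 0001 → (4.198,7.000)–(4.000,7.094)
cell (5,5): code 0010 → (5.000,5.336)–(5.357,6.000)
cell (5,6): code 0001 → (5.357,6.000)–(5.000,6.427)
cell (6,4): code 0100 → (6.697,5.000)–(7.000,4.737)
cell (6,5): code 1100 → (6.658,6.000)–(6.697,5.000)
cell (6,6): code 1000 → (7.000,6.265)–(6.658,6.000)
cell (7,4): code 0110 → (7.000,4.737)–(8.000,4.479)
cell (7,6): code 1001 → (8.000,6.513)–(7.000,6.265)
cell (8,4): code 0010 → (8.000,4.479)–(8.595,5.000)
cell (8,5): code 0011 → (8.595,5.000)–(8.589,6.000)
cell (8,6): code 0001 → (8.589,6.000)–(8.000,6.513)
total: 20 segments, chained into 2 closed loop(s), length Σ = 13.891046

segments=20 loops=2 length=13.891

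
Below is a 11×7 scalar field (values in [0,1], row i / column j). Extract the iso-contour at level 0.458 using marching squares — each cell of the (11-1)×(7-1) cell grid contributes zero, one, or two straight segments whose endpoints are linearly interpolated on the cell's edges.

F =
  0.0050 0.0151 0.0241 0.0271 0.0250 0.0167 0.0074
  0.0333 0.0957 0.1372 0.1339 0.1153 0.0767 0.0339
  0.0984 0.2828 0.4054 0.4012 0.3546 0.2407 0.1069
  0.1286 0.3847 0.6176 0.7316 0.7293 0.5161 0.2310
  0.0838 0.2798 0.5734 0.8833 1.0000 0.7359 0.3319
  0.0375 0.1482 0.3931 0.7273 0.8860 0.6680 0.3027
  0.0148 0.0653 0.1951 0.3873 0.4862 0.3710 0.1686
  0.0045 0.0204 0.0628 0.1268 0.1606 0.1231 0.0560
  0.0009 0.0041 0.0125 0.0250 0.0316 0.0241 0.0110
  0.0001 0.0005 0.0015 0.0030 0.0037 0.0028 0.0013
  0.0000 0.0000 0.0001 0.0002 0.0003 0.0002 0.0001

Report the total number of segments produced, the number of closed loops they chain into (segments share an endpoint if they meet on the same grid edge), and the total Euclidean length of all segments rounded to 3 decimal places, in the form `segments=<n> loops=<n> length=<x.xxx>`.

segments=16 loops=1 length=12.916

cell (2,1): code 0100 → (2.248,2.000)–(3.000,1.315)
cell (2,2): code 1100 → (2.172,3.000)–(2.248,2.000)
cell (2,3): code 1100 → (2.276,4.000)–(2.172,3.000)
cell (2,4): code 1100 → (2.789,5.000)–(2.276,4.000)
cell (2,5): code 1000 → (3.000,5.204)–(2.789,5.000)
cell (3,1): code 0110 → (3.000,1.315)–(4.000,1.607)
cell (3,5): code 1001 → (4.000,5.688)–(3.000,5.204)
cell (4,1): code 0010 → (4.000,1.607)–(4.640,2.000)
cell (4,2): code 0111 → (4.640,2.000)–(5.000,2.194)
cell (4,5): code 1001 → (5.000,5.575)–(4.000,5.688)
cell (5,2): code 0010 → (5.000,2.194)–(5.792,3.000)
cell (5,3): code 0111 → (5.792,3.000)–(6.000,3.715)
cell (5,4): code 1011 → (6.000,4.245)–(5.707,5.000)
cell (5,5): code 0001 → (5.707,5.000)–(5.000,5.575)
cell (6,3): code 0010 → (6.000,3.715)–(6.087,4.000)
cell (6,4): code 0001 → (6.087,4.000)–(6.000,4.245)
total: 16 segments, chained into 1 closed loop(s), length Σ = 12.915682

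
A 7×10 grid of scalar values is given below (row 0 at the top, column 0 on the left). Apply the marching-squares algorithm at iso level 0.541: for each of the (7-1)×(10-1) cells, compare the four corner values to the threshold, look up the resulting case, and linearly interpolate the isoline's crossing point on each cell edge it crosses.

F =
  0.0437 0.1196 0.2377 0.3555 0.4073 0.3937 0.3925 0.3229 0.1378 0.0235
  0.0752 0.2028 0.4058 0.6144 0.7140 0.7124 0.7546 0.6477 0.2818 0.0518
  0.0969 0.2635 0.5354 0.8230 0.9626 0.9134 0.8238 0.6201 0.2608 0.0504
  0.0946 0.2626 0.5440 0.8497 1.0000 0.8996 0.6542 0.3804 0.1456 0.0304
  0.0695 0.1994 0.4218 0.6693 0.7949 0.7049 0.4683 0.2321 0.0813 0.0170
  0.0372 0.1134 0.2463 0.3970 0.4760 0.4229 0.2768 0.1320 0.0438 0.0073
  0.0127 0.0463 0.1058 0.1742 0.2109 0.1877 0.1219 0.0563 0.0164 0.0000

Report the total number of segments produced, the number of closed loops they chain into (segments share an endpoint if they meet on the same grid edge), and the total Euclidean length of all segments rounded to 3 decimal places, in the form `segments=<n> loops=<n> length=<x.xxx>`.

cell (0,2): code 0100 → (0.716,3.000)–(1.000,2.648)
cell (0,3): code 1100 → (0.436,4.000)–(0.716,3.000)
cell (0,4): code 1100 → (0.462,5.000)–(0.436,4.000)
cell (0,5): code 1100 → (0.410,6.000)–(0.462,5.000)
cell (0,6): code 1100 → (0.671,7.000)–(0.410,6.000)
cell (0,7): code 1000 → (1.000,7.292)–(0.671,7.000)
cell (1,2): code 0110 → (1.000,2.648)–(2.000,2.019)
cell (1,7): code 1001 → (2.000,7.220)–(1.000,7.292)
cell (2,1): code 0100 → (2.651,2.000)–(3.000,1.989)
cell (2,2): code 1110 → (2.000,2.019)–(2.651,2.000)
cell (2,6): code 1011 → (3.000,6.413)–(2.330,7.000)
cell (2,7): code 0001 → (2.330,7.000)–(2.000,7.220)
cell (3,1): code 0010 → (3.000,1.989)–(3.025,2.000)
cell (3,2): code 0111 → (3.025,2.000)–(4.000,2.482)
cell (3,5): code 1011 → (4.000,5.693)–(3.609,6.000)
cell (3,6): code 0001 → (3.609,6.000)–(3.000,6.413)
cell (4,2): code 0010 → (4.000,2.482)–(4.471,3.000)
cell (4,3): code 0011 → (4.471,3.000)–(4.796,4.000)
cell (4,4): code 0011 → (4.796,4.000)–(4.581,5.000)
cell (4,5): code 0001 → (4.581,5.000)–(4.000,5.693)
total: 20 segments, chained into 1 closed loop(s), length Σ = 15.463516

segments=20 loops=1 length=15.464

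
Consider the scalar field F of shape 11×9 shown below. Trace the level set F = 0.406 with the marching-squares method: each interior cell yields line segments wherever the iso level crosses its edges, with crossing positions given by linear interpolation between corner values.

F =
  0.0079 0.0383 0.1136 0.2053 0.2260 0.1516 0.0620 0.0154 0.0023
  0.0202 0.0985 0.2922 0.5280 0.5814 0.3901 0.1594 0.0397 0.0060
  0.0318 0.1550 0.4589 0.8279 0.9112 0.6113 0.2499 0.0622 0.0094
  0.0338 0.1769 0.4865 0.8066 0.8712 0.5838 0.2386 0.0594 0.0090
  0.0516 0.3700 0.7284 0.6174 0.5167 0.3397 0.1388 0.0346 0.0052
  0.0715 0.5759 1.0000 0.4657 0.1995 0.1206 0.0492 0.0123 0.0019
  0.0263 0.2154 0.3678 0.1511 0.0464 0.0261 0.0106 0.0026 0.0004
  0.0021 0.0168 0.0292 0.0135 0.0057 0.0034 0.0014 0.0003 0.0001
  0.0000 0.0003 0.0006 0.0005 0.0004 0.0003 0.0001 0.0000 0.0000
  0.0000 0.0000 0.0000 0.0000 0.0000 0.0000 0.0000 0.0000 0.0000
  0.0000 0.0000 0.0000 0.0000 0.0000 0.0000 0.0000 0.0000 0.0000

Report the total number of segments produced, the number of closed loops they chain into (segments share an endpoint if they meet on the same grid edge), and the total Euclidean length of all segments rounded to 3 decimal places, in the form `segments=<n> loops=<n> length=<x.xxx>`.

segments=20 loops=1 length=15.681

cell (0,2): code 0100 → (0.622,3.000)–(1.000,2.483)
cell (0,3): code 1100 → (0.506,4.000)–(0.622,3.000)
cell (0,4): code 1000 → (1.000,4.917)–(0.506,4.000)
cell (1,1): code 0100 → (1.683,2.000)–(2.000,1.826)
cell (1,2): code 1110 → (1.000,2.483)–(1.683,2.000)
cell (1,4): code 1101 → (1.072,5.000)–(1.000,4.917)
cell (1,5): code 1000 → (2.000,5.568)–(1.072,5.000)
cell (2,1): code 0110 → (2.000,1.826)–(3.000,1.740)
cell (2,5): code 1001 → (3.000,5.515)–(2.000,5.568)
cell (3,1): code 0110 → (3.000,1.740)–(4.000,1.100)
cell (3,4): code 1011 → (4.000,4.625)–(3.728,5.000)
cell (3,5): code 0001 → (3.728,5.000)–(3.000,5.515)
cell (4,0): code 0100 → (4.175,1.000)–(5.000,0.663)
cell (4,1): code 1110 → (4.000,1.100)–(4.175,1.000)
cell (4,3): code 1011 → (5.000,3.224)–(4.349,4.000)
cell (4,4): code 0001 → (4.349,4.000)–(4.000,4.625)
cell (5,0): code 0010 → (5.000,0.663)–(5.471,1.000)
cell (5,1): code 0011 → (5.471,1.000)–(5.940,2.000)
cell (5,2): code 0011 → (5.940,2.000)–(5.190,3.000)
cell (5,3): code 0001 → (5.190,3.000)–(5.000,3.224)
total: 20 segments, chained into 1 closed loop(s), length Σ = 15.680614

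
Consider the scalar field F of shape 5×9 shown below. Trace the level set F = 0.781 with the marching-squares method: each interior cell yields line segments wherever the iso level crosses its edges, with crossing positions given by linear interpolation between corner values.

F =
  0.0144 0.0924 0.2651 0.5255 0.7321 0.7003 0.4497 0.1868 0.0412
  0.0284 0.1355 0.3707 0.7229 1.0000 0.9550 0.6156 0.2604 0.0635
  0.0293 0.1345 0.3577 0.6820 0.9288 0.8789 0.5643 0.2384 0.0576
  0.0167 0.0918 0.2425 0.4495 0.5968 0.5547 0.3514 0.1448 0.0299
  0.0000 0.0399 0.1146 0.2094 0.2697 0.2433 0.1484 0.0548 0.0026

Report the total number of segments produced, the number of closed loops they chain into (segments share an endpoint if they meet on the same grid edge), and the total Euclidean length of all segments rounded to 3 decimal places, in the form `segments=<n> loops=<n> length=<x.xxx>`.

segments=8 loops=1 length=7.228

cell (0,3): code 0100 → (0.183,4.000)–(1.000,3.210)
cell (0,4): code 1100 → (0.317,5.000)–(0.183,4.000)
cell (0,5): code 1000 → (1.000,5.513)–(0.317,5.000)
cell (1,3): code 0110 → (1.000,3.210)–(2.000,3.401)
cell (1,5): code 1001 → (2.000,5.311)–(1.000,5.513)
cell (2,3): code 0010 → (2.000,3.401)–(2.445,4.000)
cell (2,4): code 0011 → (2.445,4.000)–(2.302,5.000)
cell (2,5): code 0001 → (2.302,5.000)–(2.000,5.311)
total: 8 segments, chained into 1 closed loop(s), length Σ = 7.228443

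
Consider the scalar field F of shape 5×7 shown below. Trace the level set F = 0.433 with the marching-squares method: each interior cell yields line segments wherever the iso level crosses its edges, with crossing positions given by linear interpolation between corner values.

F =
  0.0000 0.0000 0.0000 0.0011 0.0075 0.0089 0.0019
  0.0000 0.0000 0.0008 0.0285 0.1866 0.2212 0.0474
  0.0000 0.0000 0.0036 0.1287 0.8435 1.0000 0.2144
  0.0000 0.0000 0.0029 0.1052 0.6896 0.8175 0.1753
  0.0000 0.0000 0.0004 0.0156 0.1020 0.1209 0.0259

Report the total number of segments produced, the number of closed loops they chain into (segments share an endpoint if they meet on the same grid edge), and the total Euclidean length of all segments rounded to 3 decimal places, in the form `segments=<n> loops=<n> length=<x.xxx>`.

segments=8 loops=1 length=7.336

cell (1,3): code 0100 → (1.375,4.000)–(2.000,3.426)
cell (1,4): code 1100 → (1.272,5.000)–(1.375,4.000)
cell (1,5): code 1000 → (2.000,5.722)–(1.272,5.000)
cell (2,3): code 0110 → (2.000,3.426)–(3.000,3.561)
cell (2,5): code 1001 → (3.000,5.599)–(2.000,5.722)
cell (3,3): code 0010 → (3.000,3.561)–(3.437,4.000)
cell (3,4): code 0011 → (3.437,4.000)–(3.552,5.000)
cell (3,5): code 0001 → (3.552,5.000)–(3.000,5.599)
total: 8 segments, chained into 1 closed loop(s), length Σ = 7.336038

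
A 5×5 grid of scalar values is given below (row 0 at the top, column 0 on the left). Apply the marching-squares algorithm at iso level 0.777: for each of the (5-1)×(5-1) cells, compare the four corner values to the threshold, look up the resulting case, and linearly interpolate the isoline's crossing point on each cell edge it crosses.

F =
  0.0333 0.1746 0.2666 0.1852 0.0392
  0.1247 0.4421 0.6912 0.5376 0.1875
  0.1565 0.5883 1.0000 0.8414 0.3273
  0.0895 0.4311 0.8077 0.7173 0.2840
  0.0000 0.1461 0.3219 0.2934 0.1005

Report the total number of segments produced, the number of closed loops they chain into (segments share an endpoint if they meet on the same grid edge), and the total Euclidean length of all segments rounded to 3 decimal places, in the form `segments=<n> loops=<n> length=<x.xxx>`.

cell (1,1): code 0100 → (1.278,2.000)–(2.000,1.458)
cell (1,2): code 1100 → (1.788,3.000)–(1.278,2.000)
cell (1,3): code 1000 → (2.000,3.125)–(1.788,3.000)
cell (2,1): code 0110 → (2.000,1.458)–(3.000,1.918)
cell (2,2): code 1011 → (3.000,2.340)–(2.519,3.000)
cell (2,3): code 0001 → (2.519,3.000)–(2.000,3.125)
cell (3,1): code 0010 → (3.000,1.918)–(3.063,2.000)
cell (3,2): code 0001 → (3.063,2.000)–(3.000,2.340)
total: 8 segments, chained into 1 closed loop(s), length Σ = 5.171799

segments=8 loops=1 length=5.172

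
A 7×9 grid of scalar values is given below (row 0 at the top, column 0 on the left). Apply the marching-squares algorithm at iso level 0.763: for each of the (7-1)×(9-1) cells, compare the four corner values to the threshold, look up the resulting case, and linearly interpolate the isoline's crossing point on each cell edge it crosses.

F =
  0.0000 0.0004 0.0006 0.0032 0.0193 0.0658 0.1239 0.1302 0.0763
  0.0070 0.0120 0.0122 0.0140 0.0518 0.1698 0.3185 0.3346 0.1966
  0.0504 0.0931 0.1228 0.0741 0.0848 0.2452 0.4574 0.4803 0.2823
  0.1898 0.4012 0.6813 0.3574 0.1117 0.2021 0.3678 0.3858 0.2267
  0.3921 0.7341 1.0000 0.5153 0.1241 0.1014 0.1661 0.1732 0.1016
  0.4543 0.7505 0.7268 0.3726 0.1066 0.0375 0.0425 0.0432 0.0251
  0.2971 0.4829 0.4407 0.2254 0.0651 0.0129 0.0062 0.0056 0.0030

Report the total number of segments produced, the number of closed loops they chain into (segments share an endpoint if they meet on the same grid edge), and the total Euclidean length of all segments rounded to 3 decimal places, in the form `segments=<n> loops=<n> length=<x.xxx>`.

cell (3,1): code 0100 → (3.256,2.000)–(4.000,1.109)
cell (3,2): code 1000 → (4.000,2.489)–(3.256,2.000)
cell (4,1): code 0010 → (4.000,1.109)–(4.867,2.000)
cell (4,2): code 0001 → (4.867,2.000)–(4.000,2.489)
total: 4 segments, chained into 1 closed loop(s), length Σ = 4.290380

segments=4 loops=1 length=4.290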